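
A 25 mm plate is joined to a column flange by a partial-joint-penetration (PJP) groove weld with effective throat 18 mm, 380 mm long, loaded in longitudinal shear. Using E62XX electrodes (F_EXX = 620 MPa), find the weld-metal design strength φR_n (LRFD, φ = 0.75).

φR_n ≈ 1910 kN

Effective throat (given) t_e = 18 mm.
A_we = 18 × 380 = 6840 mm².
F_nw = 0.6 F_EXX = 372 MPa.
φR_n = 0.75 × 372 × 6840 × 10⁻³ = 1908 kN.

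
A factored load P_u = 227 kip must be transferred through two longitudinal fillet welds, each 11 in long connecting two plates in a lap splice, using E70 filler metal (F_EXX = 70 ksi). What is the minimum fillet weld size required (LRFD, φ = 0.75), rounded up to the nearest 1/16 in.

Total weld length L = 22 in.
Required throat t_e = P_u / (φ × 0.6 F_EXX × L) = 227 / (0.75 × 0.6 × 70 × 22) = 0.3276 in.
Required leg w = t_e / 0.707 = 0.4633 in → use 1/2 in.

w = 1/2 in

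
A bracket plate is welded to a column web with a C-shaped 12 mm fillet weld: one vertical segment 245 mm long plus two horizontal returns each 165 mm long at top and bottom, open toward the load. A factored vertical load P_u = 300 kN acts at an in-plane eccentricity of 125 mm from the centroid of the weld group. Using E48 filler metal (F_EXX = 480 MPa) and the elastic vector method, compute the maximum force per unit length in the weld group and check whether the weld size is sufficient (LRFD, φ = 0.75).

f_max ≈ 1230 N/mm; adequate

Total weld length L_w = 575 mm. Treat welds as unit-width lines.
Centroid: x̄ = 2×165×82.5 / 575 = 47.35 mm from the vertical weld.
Polar moment about centroid: J = I_x + I_y = [245³/12 + 2×165×122.5²] + [245×47.35² + 2(165³/12 + 165×35.15²)] = 7883000 mm³.
Direct shear f_v = P/L_w = 300×10³ / 575 = 521.7 N/mm (vertical).
Torsion M = P·e = 300×10³ × 125 = 37500000 N·mm.
Critical point at (x, y) = (117.7, 122.5) from centroid. f_tx = M·y/J = 582.7 N/mm; f_ty = M·x/J = 559.7 N/mm.
Resultant f_max = √[f_tx² + (f_v + f_ty)²] = √[582.7² + (521.7 + 559.7)²] = 1228 N/mm.
Capacity per unit length: φr_n = 0.75 × 0.6 × 480 × (0.707 × 12) = 1833 N/mm.
1228 ≤ 1833 → adequate.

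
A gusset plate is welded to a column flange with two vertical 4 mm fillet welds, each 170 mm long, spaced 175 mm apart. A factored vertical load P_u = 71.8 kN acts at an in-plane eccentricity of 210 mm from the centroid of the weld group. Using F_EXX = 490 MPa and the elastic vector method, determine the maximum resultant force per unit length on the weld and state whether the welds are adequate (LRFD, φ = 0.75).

Total weld length L_w = 340 mm. Treat welds as unit-width lines.
Polar moment about centroid: J = 2[d³/12 + d(b/2)²] = 2[170³/12 + 170×87.5²] = 3422000 mm³.
Direct shear f_v = P/L_w = 71.8×10³ / 340 = 211.2 N/mm (vertical).
Torsion M = P·e = 71.8×10³ × 210 = 15078000 N·mm.
Critical point at (x, y) = (87.5, 85) from centroid. f_tx = M·y/J = 374.5 N/mm; f_ty = M·x/J = 385.5 N/mm.
Resultant f_max = √[f_tx² + (f_v + f_ty)²] = √[374.5² + (211.2 + 385.5)²] = 704.5 N/mm.
Capacity per unit length: φr_n = 0.75 × 0.6 × 490 × (0.707 × 4) = 623.6 N/mm.
704.5 > 623.6 → NOT adequate.

f_max ≈ 705 N/mm; NOT adequate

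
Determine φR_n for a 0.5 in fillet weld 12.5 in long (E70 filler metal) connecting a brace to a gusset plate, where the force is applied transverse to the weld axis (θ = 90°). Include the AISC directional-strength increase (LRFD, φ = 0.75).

E70XX → F_EXX = 70 ksi.
t_e = 0.707 × 0.5 = 0.3535 in; A_we = 0.3535 × 12.5 = 4.419 in².
Directional factor: 1.0 + 0.5 sin^1.5(90°) = 1.5.
F_nw = 0.6 × 70 × 1.5 = 63 ksi.
φR_n = 0.75 × 63 × 4.419 = 208.8 kip.

φR_n ≈ 209 kip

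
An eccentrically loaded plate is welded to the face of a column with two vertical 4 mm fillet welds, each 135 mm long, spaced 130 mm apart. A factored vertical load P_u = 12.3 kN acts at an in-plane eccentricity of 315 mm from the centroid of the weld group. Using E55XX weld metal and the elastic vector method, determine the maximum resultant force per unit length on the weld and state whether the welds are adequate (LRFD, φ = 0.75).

f_max ≈ 268 N/mm; adequate

E55XX → F_EXX = 550 MPa.
Total weld length L_w = 270 mm. Treat welds as unit-width lines.
Polar moment about centroid: J = 2[d³/12 + d(b/2)²] = 2[135³/12 + 135×65²] = 1551000 mm³.
Direct shear f_v = P/L_w = 12.3×10³ / 270 = 45.56 N/mm (vertical).
Torsion M = P·e = 12.3×10³ × 315 = 3874500 N·mm.
Critical point at (x, y) = (65, 67.5) from centroid. f_tx = M·y/J = 168.6 N/mm; f_ty = M·x/J = 162.4 N/mm.
Resultant f_max = √[f_tx² + (f_v + f_ty)²] = √[168.6² + (45.56 + 162.4)²] = 267.7 N/mm.
Capacity per unit length: φr_n = 0.75 × 0.6 × 550 × (0.707 × 4) = 699.9 N/mm.
267.7 ≤ 699.9 → adequate.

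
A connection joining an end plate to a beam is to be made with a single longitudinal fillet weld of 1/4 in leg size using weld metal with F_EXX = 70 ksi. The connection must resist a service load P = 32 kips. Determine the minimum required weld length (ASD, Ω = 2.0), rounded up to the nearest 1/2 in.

L = 9 in

Throat t_e = 0.707 × 0.25 = 0.1767 in.
r_n/Ω = (0.6 × 70 × 0.1767) / 2.0 = 3.712 kip/in.
L_req = P / (r_n/Ω) = 32 / 3.712 = 8.621 in total.
Round up → use L = 9 in.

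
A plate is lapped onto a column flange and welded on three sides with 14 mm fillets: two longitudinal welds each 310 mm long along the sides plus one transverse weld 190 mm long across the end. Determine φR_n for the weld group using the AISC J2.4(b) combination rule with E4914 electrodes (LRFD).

φR_n ≈ 1770 kN

E49XX → F_EXX = 490 MPa.
t_e = 0.707 × 14 = 9.898 mm.
R_nwl = 0.6 × 490 × 9.898 × 620 × 10⁻³ = 1804 kN (longitudinal, 2 welds).
R_nwt = 0.6 × 490 × 9.898 × 190 × 10⁻³ = 552.9 kN (transverse, base value).
(i) R_nwl + R_nwt = 2357 kN; (ii) 0.85 R_nwl + 1.5 R_nwt = 2363 kN.
R_n = max = 2363 kN [governs: (ii)]; φR_n = 1772 kN.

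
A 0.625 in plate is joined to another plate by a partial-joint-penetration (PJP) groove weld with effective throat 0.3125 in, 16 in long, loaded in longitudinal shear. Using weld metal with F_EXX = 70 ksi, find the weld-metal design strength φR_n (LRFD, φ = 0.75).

Effective throat (given) t_e = 0.3125 in.
A_we = 0.3125 × 16 = 5 in².
F_nw = 0.6 F_EXX = 42 ksi.
φR_n = 0.75 × 42 × 5 = 157.5 kip.

φR_n ≈ 158 kip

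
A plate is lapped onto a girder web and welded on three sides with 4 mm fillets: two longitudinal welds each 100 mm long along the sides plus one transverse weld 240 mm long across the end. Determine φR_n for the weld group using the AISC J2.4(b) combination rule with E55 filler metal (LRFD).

E55XX → F_EXX = 550 MPa.
t_e = 0.707 × 4 = 2.828 mm.
R_nwl = 0.6 × 550 × 2.828 × 200 × 10⁻³ = 186.6 kN (longitudinal, 2 welds).
R_nwt = 0.6 × 550 × 2.828 × 240 × 10⁻³ = 224 kN (transverse, base value).
(i) R_nwl + R_nwt = 410.6 kN; (ii) 0.85 R_nwl + 1.5 R_nwt = 494.6 kN.
R_n = max = 494.6 kN [governs: (ii)]; φR_n = 371 kN.

φR_n ≈ 371 kN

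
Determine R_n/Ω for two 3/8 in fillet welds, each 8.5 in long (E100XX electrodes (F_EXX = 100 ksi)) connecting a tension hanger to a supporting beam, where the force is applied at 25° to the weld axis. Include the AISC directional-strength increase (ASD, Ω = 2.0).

R_n/Ω ≈ 154 kip

t_e = 0.707 × 0.375 = 0.2651 in; A_we = 0.2651 × 17 = 4.507 in².
Directional factor: 1.0 + 0.5 sin^1.5(25°) = 1.137.
F_nw = 0.6 × 100 × 1.137 = 68.24 ksi.
R_n/Ω = (68.24 × 4.507) / 2.0 = 153.8 kip.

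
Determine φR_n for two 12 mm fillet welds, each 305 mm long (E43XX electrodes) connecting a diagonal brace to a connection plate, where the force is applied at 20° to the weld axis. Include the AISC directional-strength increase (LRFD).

E43XX → F_EXX = 430 MPa.
t_e = 0.707 × 12 = 8.484 mm; A_we = 8.484 × 610 = 5175 mm².
Directional factor: 1.0 + 0.5 sin^1.5(20°) = 1.1.
F_nw = 0.6 × 430 × 1.1 = 283.8 MPa.
φR_n = 0.75 × 283.8 × 5175 × 10⁻³ = 1102 kN.

φR_n ≈ 1100 kN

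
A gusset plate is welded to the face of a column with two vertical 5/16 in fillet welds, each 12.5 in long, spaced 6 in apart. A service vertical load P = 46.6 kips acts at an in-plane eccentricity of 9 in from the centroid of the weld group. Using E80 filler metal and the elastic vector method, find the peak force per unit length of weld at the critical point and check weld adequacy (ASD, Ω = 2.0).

E80XX → F_EXX = 80 ksi.
Total weld length L_w = 25 in. Treat welds as unit-width lines.
Polar moment about centroid: J = 2[d³/12 + d(b/2)²] = 2[12.5³/12 + 12.5×3²] = 550.5 in³.
Direct shear f_v = P/L_w = 46.6 / 25 = 1.864 kip/in (vertical).
Torsion M = P·e = 46.6 × 9 = 419.4 kip·in.
Critical point at (x, y) = (3, 6.25) from centroid. f_tx = M·y/J = 4.761 kip/in; f_ty = M·x/J = 2.285 kip/in.
Resultant f_max = √[f_tx² + (f_v + f_ty)²] = √[4.761² + (1.864 + 2.285)²] = 6.316 kip/in.
Capacity per unit length: r_n/Ω = (1/2.0) × 0.6 × 80 × (0.707 × 0.3125) = 5.302 kip/in.
6.316 > 5.302 → NOT adequate.

f_max ≈ 6.32 kip/in; NOT adequate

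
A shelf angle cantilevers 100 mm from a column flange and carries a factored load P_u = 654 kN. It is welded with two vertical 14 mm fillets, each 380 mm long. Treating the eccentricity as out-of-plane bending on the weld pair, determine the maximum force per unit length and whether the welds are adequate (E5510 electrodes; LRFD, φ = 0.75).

f_max ≈ 1610 N/mm; adequate

E55XX → F_EXX = 550 MPa.
L_w = 2 × 380 = 760 mm; section modulus (unit throat) S = 2 × L²/6 = 48130 mm².
Direct shear f_v = P/L_w = 654×10³/760 = 860.5 N/mm.
Moment M = P × e = 654×10³ × 100 = 65400000 N·mm; bending f_b = M/S = 1359 N/mm.
f_max = √(f_v² + f_b²) = √(860.5² + 1359²) = 1608 N/mm.
φr_n = 0.75 × 0.6 × 550 × (0.707 × 14) = 2450 N/mm → adequate.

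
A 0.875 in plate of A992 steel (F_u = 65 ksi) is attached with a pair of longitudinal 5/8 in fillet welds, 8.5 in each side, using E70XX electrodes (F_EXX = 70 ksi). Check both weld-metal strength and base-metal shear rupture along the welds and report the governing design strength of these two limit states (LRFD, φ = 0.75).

φR_n ≈ 237 kips (weld metal governs)

t_e = 0.707 × 0.625 = 0.4419 in; L = 17 in.
Weld metal: φR_n = 0.75 × 0.6 × 70 × 0.4419 × 17 = 236.6 kips.
Base metal (shear rupture): φR_n = 0.75 × 0.6 × 65 × 0.875 × 17 = 435.1 kips.
Governing: weld metal.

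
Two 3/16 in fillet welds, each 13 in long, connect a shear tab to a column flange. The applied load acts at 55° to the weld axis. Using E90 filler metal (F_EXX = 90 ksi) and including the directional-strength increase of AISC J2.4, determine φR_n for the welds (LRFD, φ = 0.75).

φR_n ≈ 191 kips

t_e = 0.707 × 0.1875 = 0.1326 in; A_we = 0.1326 × 26 = 3.447 in².
Directional factor: 1.0 + 0.5 sin^1.5(55°) = 1.371.
F_nw = 0.6 × 90 × 1.371 = 74.02 ksi.
φR_n = 0.75 × 74.02 × 3.447 = 191.3 kips.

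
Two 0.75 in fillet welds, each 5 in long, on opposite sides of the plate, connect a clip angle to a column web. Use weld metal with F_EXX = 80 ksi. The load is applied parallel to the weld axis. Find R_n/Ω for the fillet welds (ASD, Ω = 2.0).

R_n/Ω ≈ 127 kip

Effective throat t_e = 0.707 × 0.75 = 0.5302 in.
Total length L = 10 in; A_we = 0.5302 × 10 = 5.303 in².
F_nw = 0.6 F_EXX = 0.6 × 80 = 48 ksi.
R_n = 48 × 5.303 = 254.5 kip; R_n/Ω = 254.5/2.0 = 127.3 kip.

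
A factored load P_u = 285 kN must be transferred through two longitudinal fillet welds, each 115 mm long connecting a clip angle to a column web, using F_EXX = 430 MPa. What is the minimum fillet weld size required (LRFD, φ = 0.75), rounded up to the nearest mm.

w = 10 mm

Total weld length L = 230 mm.
Required throat t_e = P_u / (φ × 0.6 F_EXX × L) = 285 / (0.75 × 0.6 × 430 × 230 × 10⁻³) = 6.404 mm.
Required leg w = t_e / 0.707 = 9.058 mm → use 10 mm.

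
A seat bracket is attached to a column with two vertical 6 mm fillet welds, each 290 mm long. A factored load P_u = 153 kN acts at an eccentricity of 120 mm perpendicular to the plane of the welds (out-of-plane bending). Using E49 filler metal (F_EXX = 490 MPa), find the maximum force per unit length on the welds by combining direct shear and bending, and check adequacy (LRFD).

L_w = 2 × 290 = 580 mm; section modulus (unit throat) S = 2 × L²/6 = 28030 mm².
Direct shear f_v = P/L_w = 153×10³/580 = 263.8 N/mm.
Moment M = P × e = 153×10³ × 120 = 18360000 N·mm; bending f_b = M/S = 654.9 N/mm.
f_max = √(f_v² + f_b²) = √(263.8² + 654.9²) = 706.1 N/mm.
φr_n = 0.75 × 0.6 × 490 × (0.707 × 6) = 935.4 N/mm → adequate.

f_max ≈ 706 N/mm; adequate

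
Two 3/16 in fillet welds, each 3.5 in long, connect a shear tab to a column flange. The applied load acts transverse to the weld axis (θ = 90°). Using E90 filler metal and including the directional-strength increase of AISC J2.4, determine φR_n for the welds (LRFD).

φR_n ≈ 56.4 kips

E90XX → F_EXX = 90 ksi.
t_e = 0.707 × 0.1875 = 0.1326 in; A_we = 0.1326 × 7 = 0.9279 in².
Directional factor: 1.0 + 0.5 sin^1.5(90°) = 1.5.
F_nw = 0.6 × 90 × 1.5 = 81 ksi.
φR_n = 0.75 × 81 × 0.9279 = 56.37 kips.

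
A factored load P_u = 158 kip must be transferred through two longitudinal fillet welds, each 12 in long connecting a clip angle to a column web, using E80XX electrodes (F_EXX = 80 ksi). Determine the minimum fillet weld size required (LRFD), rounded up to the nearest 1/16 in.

w = 5/16 in

Total weld length L = 24 in.
Required throat t_e = P_u / (φ × 0.6 F_EXX × L) = 158 / (0.75 × 0.6 × 80 × 24) = 0.1829 in.
Required leg w = t_e / 0.707 = 0.2587 in → use 5/16 in.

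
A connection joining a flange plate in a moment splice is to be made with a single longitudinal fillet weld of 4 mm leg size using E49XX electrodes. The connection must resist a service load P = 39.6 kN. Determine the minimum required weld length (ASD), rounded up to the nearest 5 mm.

E49XX → F_EXX = 490 MPa.
Throat t_e = 0.707 × 4 = 2.828 mm.
r_n/Ω = (0.6 × 490 × 2.828) / 2.0 = 415.7 N/mm = 0.4157 kN/mm.
L_req = P / (r_n/Ω) = 39.6 / 0.4157 = 95.26 mm total.
Round up → use L = 100 mm.

L = 100 mm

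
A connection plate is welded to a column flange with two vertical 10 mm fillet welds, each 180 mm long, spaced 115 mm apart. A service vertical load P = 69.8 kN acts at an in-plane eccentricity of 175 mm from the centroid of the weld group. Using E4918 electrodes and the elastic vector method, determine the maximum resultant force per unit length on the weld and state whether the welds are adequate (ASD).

E49XX → F_EXX = 490 MPa.
Total weld length L_w = 360 mm. Treat welds as unit-width lines.
Polar moment about centroid: J = 2[d³/12 + d(b/2)²] = 2[180³/12 + 180×57.5²] = 2162000 mm³.
Direct shear f_v = P/L_w = 69.8×10³ / 360 = 193.9 N/mm (vertical).
Torsion M = P·e = 69.8×10³ × 175 = 12215000 N·mm.
Critical point at (x, y) = (57.5, 90) from centroid. f_tx = M·y/J = 508.4 N/mm; f_ty = M·x/J = 324.8 N/mm.
Resultant f_max = √[f_tx² + (f_v + f_ty)²] = √[508.4² + (193.9 + 324.8)²] = 726.3 N/mm.
Capacity per unit length: r_n/Ω = (1/2.0) × 0.6 × 490 × (0.707 × 10) = 1039 N/mm.
726.3 ≤ 1039 → adequate.

f_max ≈ 726 N/mm; adequate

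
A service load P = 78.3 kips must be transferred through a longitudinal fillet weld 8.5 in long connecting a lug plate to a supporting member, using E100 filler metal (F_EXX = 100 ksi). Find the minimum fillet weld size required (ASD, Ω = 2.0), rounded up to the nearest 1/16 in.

Total weld length L = 8.5 in.
Required throat t_e = P × Ω / (0.6 F_EXX × L) = 78.3 × 2.0 / (0.6 × 100 × 8.5) = 0.3071 in.
Required leg w = t_e / 0.707 = 0.4343 in → use 7/16 in.

w = 7/16 in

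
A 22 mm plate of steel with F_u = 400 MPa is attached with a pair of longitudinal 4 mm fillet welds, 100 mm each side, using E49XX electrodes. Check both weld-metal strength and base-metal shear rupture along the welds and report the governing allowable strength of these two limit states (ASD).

R_n/Ω ≈ 83.1 kN (weld metal governs)

E49XX → F_EXX = 490 MPa.
t_e = 0.707 × 4 = 2.828 mm; L = 200 mm.
Weld metal: R_n/Ω = (1/2.0) × 0.6 × 490 × 2.828 × 200 × 10⁻³ = 83.14 kN.
Base metal (shear rupture): R_n/Ω = (1/2.0) × 0.6 × 400 × 22 × 200 × 10⁻³ = 528 kN.
Governing: weld metal.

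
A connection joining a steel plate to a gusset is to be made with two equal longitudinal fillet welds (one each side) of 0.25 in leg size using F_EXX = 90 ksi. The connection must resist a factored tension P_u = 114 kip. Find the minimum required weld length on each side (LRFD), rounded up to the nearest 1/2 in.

L = 8 in on each side

Throat t_e = 0.707 × 0.25 = 0.1767 in.
φr_n = 0.75 × 0.6 × 90 × 0.1767 = 7.158 kip/in.
L_req = P_u / φr_n = 114 / 7.158 = 15.93 in total.
Per side: 15.93 / 2 = 7.963 in.
Round up → use L = 8 in on each side.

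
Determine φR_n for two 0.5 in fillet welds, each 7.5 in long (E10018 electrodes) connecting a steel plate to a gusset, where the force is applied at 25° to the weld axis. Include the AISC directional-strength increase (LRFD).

φR_n ≈ 271 kips

E100XX → F_EXX = 100 ksi.
t_e = 0.707 × 0.5 = 0.3535 in; A_we = 0.3535 × 15 = 5.302 in².
Directional factor: 1.0 + 0.5 sin^1.5(25°) = 1.137.
F_nw = 0.6 × 100 × 1.137 = 68.24 ksi.
φR_n = 0.75 × 68.24 × 5.302 = 271.4 kips.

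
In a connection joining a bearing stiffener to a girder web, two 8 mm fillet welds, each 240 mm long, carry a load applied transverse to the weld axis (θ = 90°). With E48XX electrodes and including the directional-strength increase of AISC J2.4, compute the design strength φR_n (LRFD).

φR_n ≈ 880 kN

E48XX → F_EXX = 480 MPa.
t_e = 0.707 × 8 = 5.656 mm; A_we = 5.656 × 480 = 2715 mm².
Directional factor: 1.0 + 0.5 sin^1.5(90°) = 1.5.
F_nw = 0.6 × 480 × 1.5 = 432 MPa.
φR_n = 0.75 × 432 × 2715 × 10⁻³ = 879.6 kN.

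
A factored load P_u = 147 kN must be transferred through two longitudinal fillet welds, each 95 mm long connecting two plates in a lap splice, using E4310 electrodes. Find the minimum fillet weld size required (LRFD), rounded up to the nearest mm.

E43XX → F_EXX = 430 MPa.
Total weld length L = 190 mm.
Required throat t_e = P_u / (φ × 0.6 F_EXX × L) = 147 / (0.75 × 0.6 × 430 × 190 × 10⁻³) = 3.998 mm.
Required leg w = t_e / 0.707 = 5.655 mm → use 6 mm.

w = 6 mm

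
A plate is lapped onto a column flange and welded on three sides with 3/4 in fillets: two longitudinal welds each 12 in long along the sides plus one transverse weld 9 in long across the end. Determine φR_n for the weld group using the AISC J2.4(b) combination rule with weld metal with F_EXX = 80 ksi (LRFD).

φR_n ≈ 647 kip

t_e = 0.707 × 0.75 = 0.5302 in.
R_nwl = 0.6 × 80 × 0.5302 × 24 = 610.8 kip (longitudinal, 2 welds).
R_nwt = 0.6 × 80 × 0.5302 × 9 = 229.1 kip (transverse, base value).
(i) R_nwl + R_nwt = 839.9 kip; (ii) 0.85 R_nwl + 1.5 R_nwt = 862.8 kip.
R_n = max = 862.8 kip [governs: (ii)]; φR_n = 647.1 kip.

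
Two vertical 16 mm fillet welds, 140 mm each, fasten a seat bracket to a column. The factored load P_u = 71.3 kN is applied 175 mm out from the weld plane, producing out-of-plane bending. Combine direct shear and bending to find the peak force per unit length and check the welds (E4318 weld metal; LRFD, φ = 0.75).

E43XX → F_EXX = 430 MPa.
L_w = 2 × 140 = 280 mm; section modulus (unit throat) S = 2 × L²/6 = 6533 mm².
Direct shear f_v = P/L_w = 71.3×10³/280 = 254.6 N/mm.
Moment M = P × e = 71.3×10³ × 175 = 12478000 N·mm; bending f_b = M/S = 1910 N/mm.
f_max = √(f_v² + f_b²) = √(254.6² + 1910²) = 1927 N/mm.
φr_n = 0.75 × 0.6 × 430 × (0.707 × 16) = 2189 N/mm → adequate.

f_max ≈ 1930 N/mm; adequate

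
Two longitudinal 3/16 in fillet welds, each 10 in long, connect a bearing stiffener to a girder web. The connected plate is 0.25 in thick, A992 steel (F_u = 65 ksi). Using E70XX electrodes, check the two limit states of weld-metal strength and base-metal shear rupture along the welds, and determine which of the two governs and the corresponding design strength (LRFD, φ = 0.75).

E70XX → F_EXX = 70 ksi.
t_e = 0.707 × 0.1875 = 0.1326 in; L = 20 in.
Weld metal: φR_n = 0.75 × 0.6 × 70 × 0.1326 × 20 = 83.51 kip.
Base metal (shear rupture): φR_n = 0.75 × 0.6 × 65 × 0.25 × 20 = 146.2 kip.
Governing: weld metal.

φR_n ≈ 83.5 kip (weld metal governs)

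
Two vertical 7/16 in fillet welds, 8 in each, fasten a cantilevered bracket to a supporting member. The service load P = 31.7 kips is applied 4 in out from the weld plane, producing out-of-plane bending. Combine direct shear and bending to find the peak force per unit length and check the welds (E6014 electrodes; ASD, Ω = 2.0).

E60XX → F_EXX = 60 ksi.
L_w = 2 × 8 = 16 in; section modulus (unit throat) S = 2 × L²/6 = 21.33 in².
Direct shear f_v = P/L_w = 31.7/16 = 1.981 kip/in.
Moment M = P × e = 31.7 × 4 = 126.8 kip·in; bending f_b = M/S = 5.944 kip/in.
f_max = √(f_v² + f_b²) = √(1.981² + 5.944²) = 6.265 kip/in.
r_n/Ω = (1/2.0) × 0.6 × 60 × (0.707 × 0.4375) = 5.568 kip/in → NOT adequate.

f_max ≈ 6.27 kip/in; NOT adequate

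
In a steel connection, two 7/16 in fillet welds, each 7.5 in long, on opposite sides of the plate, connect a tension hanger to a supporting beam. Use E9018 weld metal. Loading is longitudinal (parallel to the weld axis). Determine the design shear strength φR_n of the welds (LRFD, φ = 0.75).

φR_n ≈ 188 kips

E90XX → F_EXX = 90 ksi.
Effective throat t_e = 0.707 × 0.4375 = 0.3093 in.
Total length L = 15 in; A_we = 0.3093 × 15 = 4.64 in².
F_nw = 0.6 F_EXX = 0.6 × 90 = 54 ksi.
φR_n = 0.75 × 54 × 4.64 = 187.9 kips.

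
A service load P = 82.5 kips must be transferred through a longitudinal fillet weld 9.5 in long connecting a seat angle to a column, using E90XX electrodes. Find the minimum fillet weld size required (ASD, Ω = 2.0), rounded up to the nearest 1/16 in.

E90XX → F_EXX = 90 ksi.
Total weld length L = 9.5 in.
Required throat t_e = P × Ω / (0.6 F_EXX × L) = 82.5 × 2.0 / (0.6 × 90 × 9.5) = 0.3216 in.
Required leg w = t_e / 0.707 = 0.4549 in → use 1/2 in.

w = 1/2 in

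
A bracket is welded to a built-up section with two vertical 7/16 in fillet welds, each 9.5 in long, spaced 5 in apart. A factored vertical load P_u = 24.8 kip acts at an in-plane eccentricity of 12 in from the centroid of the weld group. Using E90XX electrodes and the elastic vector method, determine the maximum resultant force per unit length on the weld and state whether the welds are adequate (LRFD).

E90XX → F_EXX = 90 ksi.
Total weld length L_w = 19 in. Treat welds as unit-width lines.
Polar moment about centroid: J = 2[d³/12 + d(b/2)²] = 2[9.5³/12 + 9.5×2.5²] = 261.6 in³.
Direct shear f_v = P/L_w = 24.8 / 19 = 1.305 kip/in (vertical).
Torsion M = P·e = 24.8 × 12 = 297.6 kip·in.
Critical point at (x, y) = (2.5, 4.75) from centroid. f_tx = M·y/J = 5.403 kip/in; f_ty = M·x/J = 2.844 kip/in.
Resultant f_max = √[f_tx² + (f_v + f_ty)²] = √[5.403² + (1.305 + 2.844)²] = 6.812 kip/in.
Capacity per unit length: φr_n = 0.75 × 0.6 × 90 × (0.707 × 0.4375) = 12.53 kip/in.
6.812 ≤ 12.53 → adequate.

f_max ≈ 6.81 kip/in; adequate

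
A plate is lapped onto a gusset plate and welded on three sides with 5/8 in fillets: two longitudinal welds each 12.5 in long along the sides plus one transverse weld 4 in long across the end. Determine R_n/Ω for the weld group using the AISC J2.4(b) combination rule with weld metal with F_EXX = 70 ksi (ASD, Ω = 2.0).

t_e = 0.707 × 0.625 = 0.4419 in.
R_nwl = 0.6 × 70 × 0.4419 × 25 = 464 kip (longitudinal, 2 welds).
R_nwt = 0.6 × 70 × 0.4419 × 4 = 74.23 kip (transverse, base value).
(i) R_nwl + R_nwt = 538.2 kip; (ii) 0.85 R_nwl + 1.5 R_nwt = 505.7 kip.
R_n = max = 538.2 kip [governs: (i)]; R_n/Ω = 269.1 kip.

R_n/Ω ≈ 269 kip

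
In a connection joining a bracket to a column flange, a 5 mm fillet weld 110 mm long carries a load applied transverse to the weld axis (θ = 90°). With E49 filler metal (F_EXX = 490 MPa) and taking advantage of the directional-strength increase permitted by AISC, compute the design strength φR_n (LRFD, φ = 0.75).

t_e = 0.707 × 5 = 3.535 mm; A_we = 3.535 × 110 = 388.8 mm².
Directional factor: 1.0 + 0.5 sin^1.5(90°) = 1.5.
F_nw = 0.6 × 490 × 1.5 = 441 MPa.
φR_n = 0.75 × 441 × 388.8 × 10⁻³ = 128.6 kN.

φR_n ≈ 129 kN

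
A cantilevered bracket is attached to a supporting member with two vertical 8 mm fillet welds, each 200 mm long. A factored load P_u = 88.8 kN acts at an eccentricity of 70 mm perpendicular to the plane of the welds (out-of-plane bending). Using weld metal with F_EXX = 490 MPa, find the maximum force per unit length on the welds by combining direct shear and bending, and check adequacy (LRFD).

L_w = 2 × 200 = 400 mm; section modulus (unit throat) S = 2 × L²/6 = 13330 mm².
Direct shear f_v = P/L_w = 88.8×10³/400 = 222 N/mm.
Moment M = P × e = 88.8×10³ × 70 = 6216000 N·mm; bending f_b = M/S = 466.2 N/mm.
f_max = √(f_v² + f_b²) = √(222² + 466.2²) = 516.4 N/mm.
φr_n = 0.75 × 0.6 × 490 × (0.707 × 8) = 1247 N/mm → adequate.

f_max ≈ 516 N/mm; adequate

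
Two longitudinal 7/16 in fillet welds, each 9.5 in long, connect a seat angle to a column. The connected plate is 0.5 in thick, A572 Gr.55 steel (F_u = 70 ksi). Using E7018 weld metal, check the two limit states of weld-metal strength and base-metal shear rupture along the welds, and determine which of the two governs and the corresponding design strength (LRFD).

φR_n ≈ 185 kip (weld metal governs)

E70XX → F_EXX = 70 ksi.
t_e = 0.707 × 0.4375 = 0.3093 in; L = 19 in.
Weld metal: φR_n = 0.75 × 0.6 × 70 × 0.3093 × 19 = 185.1 kip.
Base metal (shear rupture): φR_n = 0.75 × 0.6 × 70 × 0.5 × 19 = 299.2 kip.
Governing: weld metal.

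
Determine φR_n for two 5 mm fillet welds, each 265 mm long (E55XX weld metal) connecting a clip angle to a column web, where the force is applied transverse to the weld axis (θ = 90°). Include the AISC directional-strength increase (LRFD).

φR_n ≈ 696 kN

E55XX → F_EXX = 550 MPa.
t_e = 0.707 × 5 = 3.535 mm; A_we = 3.535 × 530 = 1874 mm².
Directional factor: 1.0 + 0.5 sin^1.5(90°) = 1.5.
F_nw = 0.6 × 550 × 1.5 = 495 MPa.
φR_n = 0.75 × 495 × 1874 × 10⁻³ = 695.6 kN.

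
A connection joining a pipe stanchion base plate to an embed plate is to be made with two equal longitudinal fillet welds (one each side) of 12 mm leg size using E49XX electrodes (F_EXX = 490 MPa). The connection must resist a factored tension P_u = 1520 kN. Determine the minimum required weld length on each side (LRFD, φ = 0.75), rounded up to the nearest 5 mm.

L = 410 mm on each side

Throat t_e = 0.707 × 12 = 8.484 mm.
φr_n = 0.75 × 0.6 × 490 × 8.484 × 10⁻³ = 1.871 kN/mm.
L_req = P_u / φr_n = 1520 / 1.871 = 812.5 mm total.
Per side: 812.5 / 2 = 406.3 mm.
Round up → use L = 410 mm on each side.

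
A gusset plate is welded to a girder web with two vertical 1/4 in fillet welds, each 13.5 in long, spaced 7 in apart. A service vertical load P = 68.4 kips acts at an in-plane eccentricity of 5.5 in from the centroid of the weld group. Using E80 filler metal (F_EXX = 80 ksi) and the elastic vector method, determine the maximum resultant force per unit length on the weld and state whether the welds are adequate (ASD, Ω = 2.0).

Total weld length L_w = 27 in. Treat welds as unit-width lines.
Polar moment about centroid: J = 2[d³/12 + d(b/2)²] = 2[13.5³/12 + 13.5×3.5²] = 740.8 in³.
Direct shear f_v = P/L_w = 68.4 / 27 = 2.533 kip/in (vertical).
Torsion M = P·e = 68.4 × 5.5 = 376.2 kip·in.
Critical point at (x, y) = (3.5, 6.75) from centroid. f_tx = M·y/J = 3.428 kip/in; f_ty = M·x/J = 1.777 kip/in.
Resultant f_max = √[f_tx² + (f_v + f_ty)²] = √[3.428² + (2.533 + 1.777)²] = 5.507 kip/in.
Capacity per unit length: r_n/Ω = (1/2.0) × 0.6 × 80 × (0.707 × 0.25) = 4.242 kip/in.
5.507 > 4.242 → NOT adequate.

f_max ≈ 5.51 kip/in; NOT adequate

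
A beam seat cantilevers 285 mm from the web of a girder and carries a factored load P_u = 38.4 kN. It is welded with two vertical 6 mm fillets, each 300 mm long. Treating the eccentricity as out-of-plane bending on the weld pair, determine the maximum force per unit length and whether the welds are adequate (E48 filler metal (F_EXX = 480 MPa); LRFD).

L_w = 2 × 300 = 600 mm; section modulus (unit throat) S = 2 × L²/6 = 30000 mm².
Direct shear f_v = P/L_w = 38.4×10³/600 = 64 N/mm.
Moment M = P × e = 38.4×10³ × 285 = 10944000 N·mm; bending f_b = M/S = 364.8 N/mm.
f_max = √(f_v² + f_b²) = √(64² + 364.8²) = 370.4 N/mm.
φr_n = 0.75 × 0.6 × 480 × (0.707 × 6) = 916.3 N/mm → adequate.

f_max ≈ 370 N/mm; adequate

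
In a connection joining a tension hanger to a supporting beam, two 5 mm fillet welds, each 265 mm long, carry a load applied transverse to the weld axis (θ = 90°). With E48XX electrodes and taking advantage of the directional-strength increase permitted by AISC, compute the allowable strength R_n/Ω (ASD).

E48XX → F_EXX = 480 MPa.
t_e = 0.707 × 5 = 3.535 mm; A_we = 3.535 × 530 = 1874 mm².
Directional factor: 1.0 + 0.5 sin^1.5(90°) = 1.5.
F_nw = 0.6 × 480 × 1.5 = 432 MPa.
R_n/Ω = (432 × 1874) / 2.0 × 10⁻³ = 404.7 kN.

R_n/Ω ≈ 405 kN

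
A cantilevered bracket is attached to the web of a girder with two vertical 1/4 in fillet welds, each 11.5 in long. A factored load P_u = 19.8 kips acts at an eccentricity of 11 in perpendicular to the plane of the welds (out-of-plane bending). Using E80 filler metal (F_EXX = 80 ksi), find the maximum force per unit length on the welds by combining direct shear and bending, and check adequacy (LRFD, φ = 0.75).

L_w = 2 × 11.5 = 23 in; section modulus (unit throat) S = 2 × L²/6 = 44.08 in².
Direct shear f_v = P/L_w = 19.8/23 = 0.8609 kip/in.
Moment M = P × e = 19.8 × 11 = 217.8 kip·in; bending f_b = M/S = 4.941 kip/in.
f_max = √(f_v² + f_b²) = √(0.8609² + 4.941²) = 5.015 kip/in.
φr_n = 0.75 × 0.6 × 80 × (0.707 × 0.25) = 6.363 kip/in → adequate.

f_max ≈ 5.02 kip/in; adequate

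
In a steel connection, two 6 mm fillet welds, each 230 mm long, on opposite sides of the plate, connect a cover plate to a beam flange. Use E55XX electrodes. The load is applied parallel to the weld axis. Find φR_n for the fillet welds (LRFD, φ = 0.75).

φR_n ≈ 483 kN

E55XX → F_EXX = 550 MPa.
Effective throat t_e = 0.707 × 6 = 4.242 mm.
Total length L = 460 mm; A_we = 4.242 × 460 = 1951 mm².
F_nw = 0.6 F_EXX = 0.6 × 550 = 330 MPa.
φR_n = 0.75 × 330 × 1951 × 10⁻³ = 483 kN.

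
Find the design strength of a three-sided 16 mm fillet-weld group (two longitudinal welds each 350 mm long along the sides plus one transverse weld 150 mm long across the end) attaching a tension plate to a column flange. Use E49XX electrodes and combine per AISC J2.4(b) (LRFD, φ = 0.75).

φR_n ≈ 2120 kN

E49XX → F_EXX = 490 MPa.
t_e = 0.707 × 16 = 11.31 mm.
R_nwl = 0.6 × 490 × 11.31 × 700 × 10⁻³ = 2328 kN (longitudinal, 2 welds).
R_nwt = 0.6 × 490 × 11.31 × 150 × 10⁻³ = 498.9 kN (transverse, base value).
(i) R_nwl + R_nwt = 2827 kN; (ii) 0.85 R_nwl + 1.5 R_nwt = 2727 kN.
R_n = max = 2827 kN [governs: (i)]; φR_n = 2120 kN.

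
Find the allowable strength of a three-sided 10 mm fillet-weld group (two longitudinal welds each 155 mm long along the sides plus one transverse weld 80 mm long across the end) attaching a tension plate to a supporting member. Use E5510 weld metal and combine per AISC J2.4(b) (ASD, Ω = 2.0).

E55XX → F_EXX = 550 MPa.
t_e = 0.707 × 10 = 7.07 mm.
R_nwl = 0.6 × 550 × 7.07 × 310 × 10⁻³ = 723.3 kN (longitudinal, 2 welds).
R_nwt = 0.6 × 550 × 7.07 × 80 × 10⁻³ = 186.6 kN (transverse, base value).
(i) R_nwl + R_nwt = 909.9 kN; (ii) 0.85 R_nwl + 1.5 R_nwt = 894.7 kN.
R_n = max = 909.9 kN [governs: (i)]; R_n/Ω = 455 kN.

R_n/Ω ≈ 455 kN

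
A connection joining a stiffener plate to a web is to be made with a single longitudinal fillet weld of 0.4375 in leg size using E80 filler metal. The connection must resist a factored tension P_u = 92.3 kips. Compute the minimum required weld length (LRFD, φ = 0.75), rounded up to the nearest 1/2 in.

E80XX → F_EXX = 80 ksi.
Throat t_e = 0.707 × 0.4375 = 0.3093 in.
φr_n = 0.75 × 0.6 × 80 × 0.3093 = 11.14 kips/in.
L_req = P_u / φr_n = 92.3 / 11.14 = 8.289 in total.
Round up → use L = 8.5 in.

L = 8.5 in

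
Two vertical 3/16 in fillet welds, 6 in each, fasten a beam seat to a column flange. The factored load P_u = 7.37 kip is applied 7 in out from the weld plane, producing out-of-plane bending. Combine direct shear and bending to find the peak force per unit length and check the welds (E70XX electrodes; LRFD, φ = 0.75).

E70XX → F_EXX = 70 ksi.
L_w = 2 × 6 = 12 in; section modulus (unit throat) S = 2 × L²/6 = 12 in².
Direct shear f_v = P/L_w = 7.37/12 = 0.6142 kip/in.
Moment M = P × e = 7.37 × 7 = 51.59 kip·in; bending f_b = M/S = 4.299 kip/in.
f_max = √(f_v² + f_b²) = √(0.6142² + 4.299²) = 4.343 kip/in.
φr_n = 0.75 × 0.6 × 70 × (0.707 × 0.1875) = 4.176 kip/in → NOT adequate.

f_max ≈ 4.34 kip/in; NOT adequate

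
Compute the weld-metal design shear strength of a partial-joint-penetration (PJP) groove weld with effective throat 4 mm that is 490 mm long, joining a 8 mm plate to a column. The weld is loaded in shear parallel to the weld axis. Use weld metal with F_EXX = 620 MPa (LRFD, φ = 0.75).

φR_n ≈ 547 kN

Effective throat (given) t_e = 4 mm.
A_we = 4 × 490 = 1960 mm².
F_nw = 0.6 F_EXX = 372 MPa.
φR_n = 0.75 × 372 × 1960 × 10⁻³ = 546.8 kN.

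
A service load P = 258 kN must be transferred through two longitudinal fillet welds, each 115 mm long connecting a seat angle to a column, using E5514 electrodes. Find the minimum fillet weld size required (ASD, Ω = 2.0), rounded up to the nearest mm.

E55XX → F_EXX = 550 MPa.
Total weld length L = 230 mm.
Required throat t_e = P × Ω / (0.6 F_EXX × L) = 258 × 2.0 / (0.6 × 550 × 230 × 10⁻³) = 6.798 mm.
Required leg w = t_e / 0.707 = 9.616 mm → use 10 mm.

w = 10 mm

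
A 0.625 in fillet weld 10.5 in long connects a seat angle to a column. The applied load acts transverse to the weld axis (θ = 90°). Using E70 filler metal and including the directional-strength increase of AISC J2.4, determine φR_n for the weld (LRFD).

φR_n ≈ 219 kips

E70XX → F_EXX = 70 ksi.
t_e = 0.707 × 0.625 = 0.4419 in; A_we = 0.4419 × 10.5 = 4.64 in².
Directional factor: 1.0 + 0.5 sin^1.5(90°) = 1.5.
F_nw = 0.6 × 70 × 1.5 = 63 ksi.
φR_n = 0.75 × 63 × 4.64 = 219.2 kips.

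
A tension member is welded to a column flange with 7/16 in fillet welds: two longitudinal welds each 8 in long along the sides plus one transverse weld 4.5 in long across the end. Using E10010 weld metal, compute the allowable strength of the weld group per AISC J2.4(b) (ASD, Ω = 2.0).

E100XX → F_EXX = 100 ksi.
t_e = 0.707 × 0.4375 = 0.3093 in.
R_nwl = 0.6 × 100 × 0.3093 × 16 = 296.9 kips (longitudinal, 2 welds).
R_nwt = 0.6 × 100 × 0.3093 × 4.5 = 83.51 kips (transverse, base value).
(i) R_nwl + R_nwt = 380.5 kips; (ii) 0.85 R_nwl + 1.5 R_nwt = 377.7 kips.
R_n = max = 380.5 kips [governs: (i)]; R_n/Ω = 190.2 kips.

R_n/Ω ≈ 190 kips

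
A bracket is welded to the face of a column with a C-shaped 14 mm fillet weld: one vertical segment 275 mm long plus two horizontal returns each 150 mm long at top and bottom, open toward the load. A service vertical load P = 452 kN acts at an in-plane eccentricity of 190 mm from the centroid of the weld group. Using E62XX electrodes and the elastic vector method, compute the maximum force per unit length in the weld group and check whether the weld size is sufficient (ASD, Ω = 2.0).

f_max ≈ 2300 N/mm; NOT adequate

E62XX → F_EXX = 620 MPa.
Total weld length L_w = 575 mm. Treat welds as unit-width lines.
Centroid: x̄ = 2×150×75 / 575 = 39.13 mm from the vertical weld.
Polar moment about centroid: J = I_x + I_y = [275³/12 + 2×150×137.5²] + [275×39.13² + 2(150³/12 + 150×35.87²)] = 8775000 mm³.
Direct shear f_v = P/L_w = 452×10³ / 575 = 786.1 N/mm (vertical).
Torsion M = P·e = 452×10³ × 190 = 85880000 N·mm.
Critical point at (x, y) = (110.9, 137.5) from centroid. f_tx = M·y/J = 1346 N/mm; f_ty = M·x/J = 1085 N/mm.
Resultant f_max = √[f_tx² + (f_v + f_ty)²] = √[1346² + (786.1 + 1085)²] = 2305 N/mm.
Capacity per unit length: r_n/Ω = (1/2.0) × 0.6 × 620 × (0.707 × 14) = 1841 N/mm.
2305 > 1841 → NOT adequate.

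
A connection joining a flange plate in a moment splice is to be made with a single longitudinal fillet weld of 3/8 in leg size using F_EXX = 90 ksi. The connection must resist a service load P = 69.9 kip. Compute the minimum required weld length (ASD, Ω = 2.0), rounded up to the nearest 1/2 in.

Throat t_e = 0.707 × 0.375 = 0.2651 in.
r_n/Ω = (0.6 × 90 × 0.2651) / 2.0 = 7.158 kip/in.
L_req = P / (r_n/Ω) = 69.9 / 7.158 = 9.765 in total.
Round up → use L = 10 in.

L = 10 in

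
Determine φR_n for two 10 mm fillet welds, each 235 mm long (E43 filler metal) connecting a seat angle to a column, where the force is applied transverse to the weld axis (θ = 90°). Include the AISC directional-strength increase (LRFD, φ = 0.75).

φR_n ≈ 964 kN

E43XX → F_EXX = 430 MPa.
t_e = 0.707 × 10 = 7.07 mm; A_we = 7.07 × 470 = 3323 mm².
Directional factor: 1.0 + 0.5 sin^1.5(90°) = 1.5.
F_nw = 0.6 × 430 × 1.5 = 387 MPa.
φR_n = 0.75 × 387 × 3323 × 10⁻³ = 964.5 kN.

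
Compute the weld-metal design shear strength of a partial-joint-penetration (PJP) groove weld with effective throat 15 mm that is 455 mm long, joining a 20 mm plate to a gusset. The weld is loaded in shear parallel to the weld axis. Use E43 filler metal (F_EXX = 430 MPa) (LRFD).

Effective throat (given) t_e = 15 mm.
A_we = 15 × 455 = 6825 mm².
F_nw = 0.6 F_EXX = 258 MPa.
φR_n = 0.75 × 258 × 6825 × 10⁻³ = 1321 kN.

φR_n ≈ 1320 kN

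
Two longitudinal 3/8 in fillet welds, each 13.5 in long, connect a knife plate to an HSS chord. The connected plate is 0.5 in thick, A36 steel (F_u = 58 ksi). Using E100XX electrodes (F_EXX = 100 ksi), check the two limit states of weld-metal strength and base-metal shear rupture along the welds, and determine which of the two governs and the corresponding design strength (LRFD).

t_e = 0.707 × 0.375 = 0.2651 in; L = 27 in.
Weld metal: φR_n = 0.75 × 0.6 × 100 × 0.2651 × 27 = 322.1 kip.
Base metal (shear rupture): φR_n = 0.75 × 0.6 × 58 × 0.5 × 27 = 352.3 kip.
Governing: weld metal.

φR_n ≈ 322 kip (weld metal governs)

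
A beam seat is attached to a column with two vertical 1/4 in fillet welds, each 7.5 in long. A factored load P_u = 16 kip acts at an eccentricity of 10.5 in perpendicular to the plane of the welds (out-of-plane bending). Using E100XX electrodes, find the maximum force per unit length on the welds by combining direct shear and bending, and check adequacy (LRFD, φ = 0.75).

E100XX → F_EXX = 100 ksi.
L_w = 2 × 7.5 = 15 in; section modulus (unit throat) S = 2 × L²/6 = 18.75 in².
Direct shear f_v = P/L_w = 16/15 = 1.067 kip/in.
Moment M = P × e = 16 × 10.5 = 168 kip·in; bending f_b = M/S = 8.96 kip/in.
f_max = √(f_v² + f_b²) = √(1.067² + 8.96²) = 9.023 kip/in.
φr_n = 0.75 × 0.6 × 100 × (0.707 × 0.25) = 7.954 kip/in → NOT adequate.

f_max ≈ 9.02 kip/in; NOT adequate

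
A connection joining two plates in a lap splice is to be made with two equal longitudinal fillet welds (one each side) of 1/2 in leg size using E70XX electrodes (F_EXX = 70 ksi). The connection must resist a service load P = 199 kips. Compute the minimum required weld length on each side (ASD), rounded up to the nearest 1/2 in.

L = 13.5 in on each side

Throat t_e = 0.707 × 0.5 = 0.3535 in.
r_n/Ω = (0.6 × 70 × 0.3535) / 2.0 = 7.423 kip/in.
L_req = P / (r_n/Ω) = 199 / 7.423 = 26.81 in total.
Per side: 26.81 / 2 = 13.4 in.
Round up → use L = 13.5 in on each side.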